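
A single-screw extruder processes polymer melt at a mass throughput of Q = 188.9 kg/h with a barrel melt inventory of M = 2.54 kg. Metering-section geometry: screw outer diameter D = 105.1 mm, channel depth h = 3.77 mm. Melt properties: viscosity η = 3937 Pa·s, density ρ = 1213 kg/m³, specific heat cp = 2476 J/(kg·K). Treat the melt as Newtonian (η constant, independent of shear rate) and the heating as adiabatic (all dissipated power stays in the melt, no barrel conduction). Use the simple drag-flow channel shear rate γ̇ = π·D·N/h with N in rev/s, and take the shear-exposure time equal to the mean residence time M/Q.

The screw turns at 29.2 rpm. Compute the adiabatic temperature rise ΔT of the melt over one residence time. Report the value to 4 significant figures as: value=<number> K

Q_s = Q / 3600 = 188.9 / 3600 = 0.0524722 kg/s
t_res = M / Q_s = 2.54 / 0.0524722 = 48.4066 s
Convert to SI: D = 0.1051 m, h = 0.00377 m, N = 29.2/60 = 0.486667 rev/s
γ̇ = π D N / h = (π)(0.1051)(0.486667) / 0.00377 = 42.6229 s⁻¹
Adiabatic rise: ΔT = η γ̇² t_res / (ρ cp) = 3937·(42.6229)²·48.4066 / (1213·2476) = 115.277 K

value=115.3 K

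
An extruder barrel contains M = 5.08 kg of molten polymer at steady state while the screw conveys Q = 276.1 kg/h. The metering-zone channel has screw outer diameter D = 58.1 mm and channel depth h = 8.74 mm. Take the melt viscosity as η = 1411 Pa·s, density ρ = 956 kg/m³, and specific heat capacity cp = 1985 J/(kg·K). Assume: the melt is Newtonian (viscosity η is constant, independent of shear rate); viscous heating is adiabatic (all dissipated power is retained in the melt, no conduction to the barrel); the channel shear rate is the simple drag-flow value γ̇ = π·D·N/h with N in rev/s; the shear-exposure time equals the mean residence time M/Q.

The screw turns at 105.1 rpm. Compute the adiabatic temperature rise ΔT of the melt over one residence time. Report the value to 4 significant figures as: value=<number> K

value=65.91 K

Convert throughput: Q = 276.1 kg/h = 276.1/3600 = 0.0766944 kg/s
Mean residence time: t_res = M/Q_s = 5.08 kg / 0.0766944 kg/s = 66.2369 s
Convert to SI: D = 0.0581 m, h = 0.00874 m, N = 105.1/60 = 1.75167 rev/s
γ̇ = π D N / h = (π)(0.0581)(1.75167) / 0.00874 = 36.5819 s⁻¹
Adiabatic rise: ΔT = η γ̇² t_res / (ρ cp) = 1411·(36.5819)²·66.2369 / (956·1985) = 65.9084 K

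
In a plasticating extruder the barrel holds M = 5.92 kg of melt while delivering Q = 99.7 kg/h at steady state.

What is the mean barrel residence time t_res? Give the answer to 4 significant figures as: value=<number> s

value=213.8 s

Convert throughput: Q = 99.7 kg/h = 99.7/3600 = 0.0276944 kg/s
Mean residence time: t_res = M/Q_s = 5.92 kg / 0.0276944 kg/s = 213.761 s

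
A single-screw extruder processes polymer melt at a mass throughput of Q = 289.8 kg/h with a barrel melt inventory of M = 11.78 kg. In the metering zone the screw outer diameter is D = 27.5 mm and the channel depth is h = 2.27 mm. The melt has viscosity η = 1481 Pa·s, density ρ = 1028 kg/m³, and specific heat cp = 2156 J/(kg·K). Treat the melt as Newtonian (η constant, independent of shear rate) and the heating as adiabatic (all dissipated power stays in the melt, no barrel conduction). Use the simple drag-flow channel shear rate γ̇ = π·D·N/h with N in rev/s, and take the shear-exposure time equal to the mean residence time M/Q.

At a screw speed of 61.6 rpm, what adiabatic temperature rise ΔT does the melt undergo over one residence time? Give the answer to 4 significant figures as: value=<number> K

Q_s = Q / 3600 = 289.8 / 3600 = 0.0805 kg/s
t_res = M / Q_s = 11.78 ÷ 0.0805 = 146.335 s
Convert to SI: D = 0.0275 m, h = 0.00227 m, N = 61.6/60 = 1.02667 rev/s
Shear rate: γ̇ = πDN/h = π·0.0275·1.02667/0.00227 = 39.0738 s⁻¹
Adiabatic rise: ΔT = η γ̇² t_res / (ρ cp) = 1481·(39.0738)²·146.335 / (1028·2156) = 149.291 K

value=149.3 K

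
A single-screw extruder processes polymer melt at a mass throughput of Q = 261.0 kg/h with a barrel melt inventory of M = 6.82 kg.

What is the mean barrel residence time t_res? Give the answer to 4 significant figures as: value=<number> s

value=94.07 s

Convert throughput: Q = 261.0 kg/h = 261.0/3600 = 0.0725 kg/s
Mean residence time: t_res = M/Q_s = 6.82 kg / 0.0725 kg/s = 94.069 s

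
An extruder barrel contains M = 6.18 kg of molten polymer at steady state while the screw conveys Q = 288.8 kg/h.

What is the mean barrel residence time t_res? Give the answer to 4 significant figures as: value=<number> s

Convert throughput: Q = 288.8 kg/h = 288.8/3600 = 0.0802222 kg/s
t_res = M / Q_s = 6.18 ÷ 0.0802222 = 77.036 s

value=77.04 s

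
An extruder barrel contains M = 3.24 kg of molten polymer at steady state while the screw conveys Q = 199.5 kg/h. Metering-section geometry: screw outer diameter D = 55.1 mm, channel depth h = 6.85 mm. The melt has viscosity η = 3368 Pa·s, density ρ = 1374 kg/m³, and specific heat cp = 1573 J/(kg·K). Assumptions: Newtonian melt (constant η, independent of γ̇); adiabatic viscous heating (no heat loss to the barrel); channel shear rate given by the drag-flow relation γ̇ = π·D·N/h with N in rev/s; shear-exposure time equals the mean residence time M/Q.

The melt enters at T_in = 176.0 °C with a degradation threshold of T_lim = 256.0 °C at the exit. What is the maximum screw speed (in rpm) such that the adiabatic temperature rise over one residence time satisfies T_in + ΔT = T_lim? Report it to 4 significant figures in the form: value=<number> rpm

Throughput in SI: Q_s = 199.5 kg/h ÷ 3600 s/h = 0.0554167 kg/s
Mean residence time: t_res = M/Q_s = 3.24 kg / 0.0554167 kg/s = 58.4662 s
Convert to metres: D = 0.0551 m, h = 0.00685 m
ΔT_a = T_lim − T_in = 256.0 − 176.0 = 80 K
γ̇_max² = ΔT_a·ρ·cp/(η·t_res) = 80·1374·1573/(3368·58.4662) = 878.069 s⁻²
γ̇_max = sqrt(878.069) = 29.6322 s⁻¹
N_max = γ̇_max·h / (π·D) = 29.6322 · 0.00685 / (π · 0.0551) = 1.17261 rev/s = 70.3566 rpm

value=70.36 rpm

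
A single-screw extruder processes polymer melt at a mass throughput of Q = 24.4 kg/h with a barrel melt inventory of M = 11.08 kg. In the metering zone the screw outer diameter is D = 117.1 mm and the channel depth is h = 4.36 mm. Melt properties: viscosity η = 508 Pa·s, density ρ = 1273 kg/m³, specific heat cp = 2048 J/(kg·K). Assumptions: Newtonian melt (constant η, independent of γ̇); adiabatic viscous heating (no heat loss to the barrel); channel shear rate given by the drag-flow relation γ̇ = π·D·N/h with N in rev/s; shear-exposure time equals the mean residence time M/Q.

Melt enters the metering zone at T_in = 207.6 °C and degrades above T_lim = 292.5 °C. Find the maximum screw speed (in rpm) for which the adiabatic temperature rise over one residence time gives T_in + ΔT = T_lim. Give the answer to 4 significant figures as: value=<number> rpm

Q_s = Q / 3600 = 24.4 / 3600 = 0.00677778 kg/s
t_res = M / Q_s = 11.08 ÷ 0.00677778 = 1634.75 s
Geometry in SI: D = 117.1 mm → 0.1171 m, h = 4.36 mm → 0.00436 m
ΔT_a = T_lim − T_in = 292.5 °C − 207.6 °C = 84.9 K
Invert ΔT = ηγ̇²t_res/(ρcp) for γ̇: γ̇_max² = ΔT_a ρ cp / (η t_res) = 84.9·1273·2048 / (508·1634.75) = 266.532 s⁻²
Take the square root: γ̇_max = √(266.532) = 16.3258 s⁻¹
Solve γ̇ = πDN/h for N: N_max = γ̇_max·h/(π·D) = 16.3258 × 0.00436 / (π × 0.1171) = 0.193488 rev/s = 11.6093 rpm

value=11.61 rpm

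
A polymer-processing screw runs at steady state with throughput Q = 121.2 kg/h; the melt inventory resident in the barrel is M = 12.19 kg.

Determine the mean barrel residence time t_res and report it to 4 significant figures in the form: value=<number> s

Q_s = Q / 3600 = 121.2 / 3600 = 0.0336667 kg/s
t_res = M / Q_s = 12.19 / 0.0336667 = 362.079 s

value=362.1 s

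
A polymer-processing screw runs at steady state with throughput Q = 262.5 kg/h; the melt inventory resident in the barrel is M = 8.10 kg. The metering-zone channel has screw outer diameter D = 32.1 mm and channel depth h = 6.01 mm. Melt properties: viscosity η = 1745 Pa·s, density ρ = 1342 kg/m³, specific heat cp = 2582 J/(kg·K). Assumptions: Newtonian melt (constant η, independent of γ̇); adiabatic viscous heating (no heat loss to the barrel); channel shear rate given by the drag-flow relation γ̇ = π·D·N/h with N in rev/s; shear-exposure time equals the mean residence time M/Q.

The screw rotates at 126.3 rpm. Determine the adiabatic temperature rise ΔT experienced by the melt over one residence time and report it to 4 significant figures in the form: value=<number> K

Throughput in SI: Q_s = 262.5 kg/h ÷ 3600 s/h = 0.0729167 kg/s
t_res = M / Q_s = 8.10 ÷ 0.0729167 = 111.086 s
Geometry in metres: D = 32.1 mm → 0.0321 m, h = 6.01 mm → 0.00601 m; screw speed N = 126.3 rpm = 2.105 rev/s
Shear rate: γ̇ = πDN/h = π·0.0321·2.105/0.00601 = 35.321 s⁻¹
ΔT = η·γ̇²·t_res / (ρ·cp) = 1745 · (35.321)² · 111.086 / (1342 · 2582) = 69.7927 K

value=69.79 K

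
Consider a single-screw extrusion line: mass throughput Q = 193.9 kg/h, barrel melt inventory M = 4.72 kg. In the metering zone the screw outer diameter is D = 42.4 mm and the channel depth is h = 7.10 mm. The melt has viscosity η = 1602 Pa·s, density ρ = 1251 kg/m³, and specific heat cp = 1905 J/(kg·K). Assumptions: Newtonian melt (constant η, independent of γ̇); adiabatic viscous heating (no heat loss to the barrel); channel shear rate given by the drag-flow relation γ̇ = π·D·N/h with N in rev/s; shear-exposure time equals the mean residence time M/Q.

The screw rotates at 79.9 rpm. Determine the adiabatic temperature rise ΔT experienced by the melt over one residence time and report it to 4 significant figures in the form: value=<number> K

value=36.77 K

Convert throughput: Q = 193.9 kg/h = 193.9/3600 = 0.0538611 kg/s
t_res = M / Q_s = 4.72 ÷ 0.0538611 = 87.6328 s
Geometry in metres: D = 42.4 mm → 0.0424 m, h = 7.10 mm → 0.0071 m; screw speed N = 79.9 rpm = 1.33167 rev/s
Shear rate: γ̇ = πDN/h = π·0.0424·1.33167/0.0071 = 24.9835 s⁻¹
Adiabatic rise: ΔT = η γ̇² t_res / (ρ cp) = 1602·(24.9835)²·87.6328 / (1251·1905) = 36.7691 K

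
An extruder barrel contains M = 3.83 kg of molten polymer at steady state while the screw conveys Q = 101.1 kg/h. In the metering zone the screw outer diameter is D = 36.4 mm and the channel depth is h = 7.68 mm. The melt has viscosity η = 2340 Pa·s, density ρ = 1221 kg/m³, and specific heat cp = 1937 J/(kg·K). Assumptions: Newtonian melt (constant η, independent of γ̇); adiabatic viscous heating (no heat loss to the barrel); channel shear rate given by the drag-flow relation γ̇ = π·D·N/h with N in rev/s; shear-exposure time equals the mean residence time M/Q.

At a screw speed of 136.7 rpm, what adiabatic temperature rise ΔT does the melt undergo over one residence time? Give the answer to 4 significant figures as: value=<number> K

Q_s = Q / 3600 = 101.1 / 3600 = 0.0280833 kg/s
t_res = M / Q_s = 3.83 ÷ 0.0280833 = 136.38 s
Convert to SI: D = 0.0364 m, h = 0.00768 m, N = 136.7/60 = 2.27833 rev/s
γ̇ = π D N / h = (π)(0.0364)(2.27833) / 0.00768 = 33.924 s⁻¹
Adiabatic rise: ΔT = η γ̇² t_res / (ρ cp) = 2340·(33.924)²·136.38 / (1221·1937) = 155.287 K

value=155.3 K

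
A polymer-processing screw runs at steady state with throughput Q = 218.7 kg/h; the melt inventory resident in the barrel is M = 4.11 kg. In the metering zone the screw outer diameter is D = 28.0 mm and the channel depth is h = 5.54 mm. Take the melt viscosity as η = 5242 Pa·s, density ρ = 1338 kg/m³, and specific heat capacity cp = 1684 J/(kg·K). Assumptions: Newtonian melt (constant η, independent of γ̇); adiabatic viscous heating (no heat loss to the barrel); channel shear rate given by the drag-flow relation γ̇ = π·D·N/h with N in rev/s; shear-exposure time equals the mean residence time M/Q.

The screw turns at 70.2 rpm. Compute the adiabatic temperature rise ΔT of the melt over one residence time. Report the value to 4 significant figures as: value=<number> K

Q_s = Q / 3600 = 218.7 / 3600 = 0.06075 kg/s
t_res = M / Q_s = 4.11 ÷ 0.06075 = 67.6543 s
D = 28.0 mm = 0.028 m;  h = 5.54 mm = 0.00554 m;  N = 70.2 rpm / 60 = 1.17 rev/s
Shear rate: γ̇ = πDN/h = π·0.028·1.17/0.00554 = 18.5774 s⁻¹
ΔT = η·γ̇²·t_res / (ρ·cp) = 5242 · (18.5774)² · 67.6543 / (1338 · 1684) = 54.3203 K

value=54.32 K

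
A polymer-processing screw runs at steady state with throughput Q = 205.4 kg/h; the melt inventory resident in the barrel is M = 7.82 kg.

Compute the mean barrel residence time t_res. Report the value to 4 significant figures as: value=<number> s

value=137.1 s

Convert throughput: Q = 205.4 kg/h = 205.4/3600 = 0.0570556 kg/s
t_res = M / Q_s = 7.82 ÷ 0.0570556 = 137.059 s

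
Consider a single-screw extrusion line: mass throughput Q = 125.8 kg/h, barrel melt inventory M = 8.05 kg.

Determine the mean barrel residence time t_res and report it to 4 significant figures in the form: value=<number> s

Convert throughput: Q = 125.8 kg/h = 125.8/3600 = 0.0349444 kg/s
t_res = M / Q_s = 8.05 ÷ 0.0349444 = 230.366 s

value=230.4 s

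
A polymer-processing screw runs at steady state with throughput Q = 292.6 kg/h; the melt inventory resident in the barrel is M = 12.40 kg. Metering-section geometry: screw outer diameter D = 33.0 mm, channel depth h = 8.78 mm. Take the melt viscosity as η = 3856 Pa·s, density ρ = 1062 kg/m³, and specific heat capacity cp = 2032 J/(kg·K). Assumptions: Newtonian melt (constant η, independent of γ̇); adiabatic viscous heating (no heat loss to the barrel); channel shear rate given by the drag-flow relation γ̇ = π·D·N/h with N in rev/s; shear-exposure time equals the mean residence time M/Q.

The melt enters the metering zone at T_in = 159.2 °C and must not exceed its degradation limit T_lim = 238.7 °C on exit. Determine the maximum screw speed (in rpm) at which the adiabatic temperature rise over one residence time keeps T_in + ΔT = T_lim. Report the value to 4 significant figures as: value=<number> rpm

value=86.78 rpm

Throughput in SI: Q_s = 292.6 kg/h ÷ 3600 s/h = 0.0812778 kg/s
Mean residence time: t_res = M/Q_s = 12.40 kg / 0.0812778 kg/s = 152.563 s
Geometry in SI: D = 33.0 mm → 0.033 m, h = 8.78 mm → 0.00878 m
ΔT_a = T_lim − T_in = 238.7 °C − 159.2 °C = 79.5 K
γ̇_max² = ΔT_a·ρ·cp/(η·t_res) = 79.5·1062·2032/(3856·152.563) = 291.627 s⁻²
Take the square root: γ̇_max = √(291.627) = 17.0771 s⁻¹
Solve γ̇ = πDN/h for N: N_max = γ̇_max·h/(π·D) = 17.0771 × 0.00878 / (π × 0.033) = 1.44626 rev/s = 86.7753 rpm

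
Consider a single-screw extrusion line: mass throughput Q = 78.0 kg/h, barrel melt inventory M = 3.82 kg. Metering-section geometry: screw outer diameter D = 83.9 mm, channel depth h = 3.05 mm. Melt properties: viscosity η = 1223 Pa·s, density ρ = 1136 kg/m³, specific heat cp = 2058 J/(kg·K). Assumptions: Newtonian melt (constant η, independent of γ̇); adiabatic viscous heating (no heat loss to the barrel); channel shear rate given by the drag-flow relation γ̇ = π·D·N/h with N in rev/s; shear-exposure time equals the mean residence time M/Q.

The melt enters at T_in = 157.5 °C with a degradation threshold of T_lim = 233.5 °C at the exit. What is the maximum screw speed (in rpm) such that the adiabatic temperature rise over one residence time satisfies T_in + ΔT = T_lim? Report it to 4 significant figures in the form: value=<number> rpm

Q_s = Q / 3600 = 78.0 / 3600 = 0.0216667 kg/s
Mean residence time: t_res = M/Q_s = 3.82 kg / 0.0216667 kg/s = 176.308 s
D = 83.9 mm = 0.0839 m;  h = 3.05 mm = 0.00305 m
ΔT_a = T_lim − T_in = 233.5 °C − 157.5 °C = 76 K
γ̇_max² = ΔT_a·ρ·cp / (η·t_res) = [76 × 1136 × 2058] / [1223 × 176.308] = 824.023 s⁻²
Take the square root: γ̇_max = √(824.023) = 28.7058 s⁻¹
N_max = γ̇_max·h / (π·D) = 28.7058 · 0.00305 / (π · 0.0839) = 0.332168 rev/s = 19.9301 rpm

value=19.93 rpm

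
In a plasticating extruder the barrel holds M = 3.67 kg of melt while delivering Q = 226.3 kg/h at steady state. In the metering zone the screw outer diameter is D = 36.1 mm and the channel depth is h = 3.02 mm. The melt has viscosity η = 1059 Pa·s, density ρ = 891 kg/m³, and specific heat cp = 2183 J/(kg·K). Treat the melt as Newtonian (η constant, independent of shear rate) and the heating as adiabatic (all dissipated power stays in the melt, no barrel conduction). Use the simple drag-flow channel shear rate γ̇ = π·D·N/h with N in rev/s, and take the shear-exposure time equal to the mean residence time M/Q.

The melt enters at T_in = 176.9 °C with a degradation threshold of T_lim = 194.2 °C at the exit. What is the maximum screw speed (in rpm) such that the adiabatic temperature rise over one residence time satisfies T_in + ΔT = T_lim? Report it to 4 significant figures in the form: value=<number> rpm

value=37.27 rpm

Q_s = Q / 3600 = 226.3 / 3600 = 0.0628611 kg/s
t_res = M / Q_s = 3.67 / 0.0628611 = 58.3827 s
D = 36.1 mm = 0.0361 m;  h = 3.02 mm = 0.00302 m
ΔT_a = T_lim − T_in = 194.2 °C − 176.9 °C = 17.3 K
Invert ΔT = ηγ̇²t_res/(ρcp) for γ̇: γ̇_max² = ΔT_a ρ cp / (η t_res) = 17.3·891·2183 / (1059·58.3827) = 544.249 s⁻²
γ̇_max = √544.249 = 23.3291 s⁻¹
N_max = γ̇_max h / (πD) = 23.3291·0.00302/(π·0.0361) = 0.621225 rev/s → ×60 = 37.2735 rpm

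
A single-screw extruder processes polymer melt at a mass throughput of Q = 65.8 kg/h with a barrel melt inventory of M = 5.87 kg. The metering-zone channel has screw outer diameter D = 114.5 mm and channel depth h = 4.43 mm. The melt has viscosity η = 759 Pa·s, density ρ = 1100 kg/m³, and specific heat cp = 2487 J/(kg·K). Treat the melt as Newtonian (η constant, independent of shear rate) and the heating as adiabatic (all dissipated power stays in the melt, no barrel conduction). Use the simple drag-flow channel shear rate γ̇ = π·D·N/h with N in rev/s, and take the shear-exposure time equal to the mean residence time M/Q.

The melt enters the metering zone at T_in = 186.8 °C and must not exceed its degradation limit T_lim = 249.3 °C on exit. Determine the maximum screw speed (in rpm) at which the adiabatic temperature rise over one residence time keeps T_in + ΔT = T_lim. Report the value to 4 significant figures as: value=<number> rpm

Throughput in SI: Q_s = 65.8 kg/h ÷ 3600 s/h = 0.0182778 kg/s
Mean residence time: t_res = M/Q_s = 5.87 kg / 0.0182778 kg/s = 321.155 s
Geometry in SI: D = 114.5 mm → 0.1145 m, h = 4.43 mm → 0.00443 m
Allowable rise: ΔT_a = T_lim − T_in = 249.3 − 186.8 = 62.5 K
Invert ΔT = ηγ̇²t_res/(ρcp) for γ̇: γ̇_max² = ΔT_a ρ cp / (η t_res) = 62.5·1100·2487 / (759·321.155) = 701.442 s⁻²
γ̇_max = √701.442 = 26.4848 s⁻¹
N_max = γ̇_max·h / (π·D) = 26.4848 · 0.00443 / (π · 0.1145) = 0.32617 rev/s = 19.5702 rpm

value=19.57 rpm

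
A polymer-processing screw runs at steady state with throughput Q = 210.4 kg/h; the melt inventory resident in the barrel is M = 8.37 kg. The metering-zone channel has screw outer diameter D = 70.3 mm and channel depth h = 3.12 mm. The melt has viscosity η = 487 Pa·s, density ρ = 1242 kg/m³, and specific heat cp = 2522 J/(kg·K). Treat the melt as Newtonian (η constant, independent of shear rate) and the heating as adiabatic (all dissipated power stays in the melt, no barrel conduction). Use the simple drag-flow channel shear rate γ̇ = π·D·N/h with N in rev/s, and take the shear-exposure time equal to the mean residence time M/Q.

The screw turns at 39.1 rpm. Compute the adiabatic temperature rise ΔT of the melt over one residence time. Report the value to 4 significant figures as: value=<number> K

value=47.38 K

Q_s = Q / 3600 = 210.4 / 3600 = 0.0584444 kg/s
t_res = M / Q_s = 8.37 / 0.0584444 = 143.213 s
Convert to SI: D = 0.0703 m, h = 0.00312 m, N = 39.1/60 = 0.651667 rev/s
γ̇ = π D N / h = (π)(0.0703)(0.651667) / 0.00312 = 46.1292 s⁻¹
ΔT = η·γ̇²·t_res / (ρ·cp) = 487 · (46.1292)² · 143.213 / (1242 · 2522) = 47.3802 K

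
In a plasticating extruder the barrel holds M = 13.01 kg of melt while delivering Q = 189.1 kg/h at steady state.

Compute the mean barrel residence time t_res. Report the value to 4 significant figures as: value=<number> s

value=247.7 s

Convert throughput: Q = 189.1 kg/h = 189.1/3600 = 0.0525278 kg/s
t_res = M / Q_s = 13.01 ÷ 0.0525278 = 247.678 s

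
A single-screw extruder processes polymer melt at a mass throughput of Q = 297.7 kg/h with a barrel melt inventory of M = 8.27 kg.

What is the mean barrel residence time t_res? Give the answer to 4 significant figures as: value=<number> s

value=100.0 s

Q_s = Q / 3600 = 297.7 / 3600 = 0.0826944 kg/s
t_res = M / Q_s = 8.27 ÷ 0.0826944 = 100.007 s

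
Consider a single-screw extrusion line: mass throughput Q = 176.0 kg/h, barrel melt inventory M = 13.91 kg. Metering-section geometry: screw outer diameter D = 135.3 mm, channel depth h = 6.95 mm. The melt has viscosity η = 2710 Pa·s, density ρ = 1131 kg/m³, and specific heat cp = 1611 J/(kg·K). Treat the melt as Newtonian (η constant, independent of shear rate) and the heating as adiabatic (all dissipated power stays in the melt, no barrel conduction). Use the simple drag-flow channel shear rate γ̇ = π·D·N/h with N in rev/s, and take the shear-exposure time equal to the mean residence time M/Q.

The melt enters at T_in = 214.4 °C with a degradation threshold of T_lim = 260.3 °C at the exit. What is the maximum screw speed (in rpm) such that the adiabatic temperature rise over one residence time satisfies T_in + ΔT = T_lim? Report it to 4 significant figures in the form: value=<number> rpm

value=10.22 rpm

Convert throughput: Q = 176.0 kg/h = 176.0/3600 = 0.0488889 kg/s
t_res = M / Q_s = 13.91 / 0.0488889 = 284.523 s
Convert to metres: D = 0.1353 m, h = 0.00695 m
Allowable rise: ΔT_a = T_lim − T_in = 260.3 − 214.4 = 45.9 K
Invert ΔT = ηγ̇²t_res/(ρcp) for γ̇: γ̇_max² = ΔT_a ρ cp / (η t_res) = 45.9·1131·1611 / (2710·284.523) = 108.464 s⁻²
Take the square root: γ̇_max = √(108.464) = 10.4146 s⁻¹
N_max = γ̇_max h / (πD) = 10.4146·0.00695/(π·0.1353) = 0.170286 rev/s → ×60 = 10.2172 rpm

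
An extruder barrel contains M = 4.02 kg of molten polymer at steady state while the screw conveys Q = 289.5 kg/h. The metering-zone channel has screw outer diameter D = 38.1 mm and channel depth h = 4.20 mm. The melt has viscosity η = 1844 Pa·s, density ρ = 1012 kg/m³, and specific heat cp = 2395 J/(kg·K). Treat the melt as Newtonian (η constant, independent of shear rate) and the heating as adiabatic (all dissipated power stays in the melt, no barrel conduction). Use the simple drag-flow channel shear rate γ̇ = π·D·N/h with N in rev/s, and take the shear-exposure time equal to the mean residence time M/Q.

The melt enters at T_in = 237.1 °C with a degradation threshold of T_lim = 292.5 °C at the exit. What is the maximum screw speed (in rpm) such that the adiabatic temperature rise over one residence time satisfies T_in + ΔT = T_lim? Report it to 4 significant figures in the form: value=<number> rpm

value=80.35 rpm

Q_s = Q / 3600 = 289.5 / 3600 = 0.0804167 kg/s
Mean residence time: t_res = M/Q_s = 4.02 kg / 0.0804167 kg/s = 49.9896 s
Convert to metres: D = 0.0381 m, h = 0.0042 m
ΔT_a = T_lim − T_in = 292.5 − 237.1 = 55.4 K
γ̇_max² = ΔT_a·ρ·cp/(η·t_res) = 55.4·1012·2395/(1844·49.9896) = 1456.65 s⁻²
Take the square root: γ̇_max = √(1456.65) = 38.1661 s⁻¹
Solve γ̇ = πDN/h for N: N_max = γ̇_max·h/(π·D) = 38.1661 × 0.0042 / (π × 0.0381) = 1.33922 rev/s = 80.3532 rpm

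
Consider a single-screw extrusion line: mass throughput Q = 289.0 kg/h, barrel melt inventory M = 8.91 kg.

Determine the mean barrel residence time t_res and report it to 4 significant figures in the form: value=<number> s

Throughput in SI: Q_s = 289.0 kg/h ÷ 3600 s/h = 0.0802778 kg/s
Mean residence time: t_res = M/Q_s = 8.91 kg / 0.0802778 kg/s = 110.99 s

value=111.0 s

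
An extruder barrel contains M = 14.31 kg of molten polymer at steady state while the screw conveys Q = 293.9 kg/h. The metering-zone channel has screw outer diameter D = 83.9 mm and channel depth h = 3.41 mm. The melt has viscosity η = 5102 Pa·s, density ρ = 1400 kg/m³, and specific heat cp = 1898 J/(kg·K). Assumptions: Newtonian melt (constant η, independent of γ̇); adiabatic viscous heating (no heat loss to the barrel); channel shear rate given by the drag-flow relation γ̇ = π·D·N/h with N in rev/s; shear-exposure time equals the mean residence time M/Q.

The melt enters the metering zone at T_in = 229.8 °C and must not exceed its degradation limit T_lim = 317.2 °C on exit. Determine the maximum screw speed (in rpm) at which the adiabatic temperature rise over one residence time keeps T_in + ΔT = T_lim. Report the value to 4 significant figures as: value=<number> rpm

value=12.51 rpm

Q_s = Q / 3600 = 293.9 / 3600 = 0.0816389 kg/s
Mean residence time: t_res = M/Q_s = 14.31 kg / 0.0816389 kg/s = 175.284 s
D = 83.9 mm = 0.0839 m;  h = 3.41 mm = 0.00341 m
Allowable rise: ΔT_a = T_lim − T_in = 317.2 − 229.8 = 87.4 K
γ̇_max² = ΔT_a·ρ·cp/(η·t_res) = 87.4·1400·1898/(5102·175.284) = 259.688 s⁻²
Take the square root: γ̇_max = √(259.688) = 16.1149 s⁻¹
N_max = γ̇_max·h / (π·D) = 16.1149 · 0.00341 / (π · 0.0839) = 0.208482 rev/s = 12.5089 rpm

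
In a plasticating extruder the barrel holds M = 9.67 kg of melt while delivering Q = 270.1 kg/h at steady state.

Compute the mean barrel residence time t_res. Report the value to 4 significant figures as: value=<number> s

value=128.9 s

Q_s = Q / 3600 = 270.1 / 3600 = 0.0750278 kg/s
Mean residence time: t_res = M/Q_s = 9.67 kg / 0.0750278 kg/s = 128.886 s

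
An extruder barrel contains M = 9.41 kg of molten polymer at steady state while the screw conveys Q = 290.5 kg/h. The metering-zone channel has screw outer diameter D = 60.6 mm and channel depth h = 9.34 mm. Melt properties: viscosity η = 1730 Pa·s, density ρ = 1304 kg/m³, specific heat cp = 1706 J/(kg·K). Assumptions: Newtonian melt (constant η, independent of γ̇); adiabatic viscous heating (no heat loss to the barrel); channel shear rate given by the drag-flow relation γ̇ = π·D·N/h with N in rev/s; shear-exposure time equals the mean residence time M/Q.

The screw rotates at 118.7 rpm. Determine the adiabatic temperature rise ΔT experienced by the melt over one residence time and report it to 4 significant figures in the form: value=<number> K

value=147.5 K

Q_s = Q / 3600 = 290.5 / 3600 = 0.0806944 kg/s
t_res = M / Q_s = 9.41 / 0.0806944 = 116.613 s
D = 60.6 mm = 0.0606 m;  h = 9.34 mm = 0.00934 m;  N = 118.7 rpm / 60 = 1.97833 rev/s
γ̇ = π D N / h = (π)(0.0606)(1.97833) / 0.00934 = 40.3251 s⁻¹
Adiabatic rise: ΔT = η γ̇² t_res / (ρ cp) = 1730·(40.3251)²·116.613 / (1304·1706) = 147.464 K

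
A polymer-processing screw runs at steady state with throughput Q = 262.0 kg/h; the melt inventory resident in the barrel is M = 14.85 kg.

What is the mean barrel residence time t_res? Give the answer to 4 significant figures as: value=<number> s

value=204.0 s

Convert throughput: Q = 262.0 kg/h = 262.0/3600 = 0.0727778 kg/s
Mean residence time: t_res = M/Q_s = 14.85 kg / 0.0727778 kg/s = 204.046 s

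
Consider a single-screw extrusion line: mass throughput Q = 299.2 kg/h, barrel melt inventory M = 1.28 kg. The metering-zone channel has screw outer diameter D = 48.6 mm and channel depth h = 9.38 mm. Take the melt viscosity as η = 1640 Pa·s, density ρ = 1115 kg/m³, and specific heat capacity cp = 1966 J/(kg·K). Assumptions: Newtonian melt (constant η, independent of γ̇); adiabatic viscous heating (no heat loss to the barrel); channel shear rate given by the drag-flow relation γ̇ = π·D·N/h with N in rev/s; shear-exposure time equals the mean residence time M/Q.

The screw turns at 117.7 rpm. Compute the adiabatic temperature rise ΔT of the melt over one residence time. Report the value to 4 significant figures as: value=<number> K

value=11.75 K

Convert throughput: Q = 299.2 kg/h = 299.2/3600 = 0.0831111 kg/s
t_res = M / Q_s = 1.28 / 0.0831111 = 15.4011 s
Convert to SI: D = 0.0486 m, h = 0.00938 m, N = 117.7/60 = 1.96167 rev/s
Shear rate: γ̇ = πDN/h = π·0.0486·1.96167/0.00938 = 31.9307 s⁻¹
ΔT = η·γ̇²·t_res/(ρ·cp) = [1640 × 31.9307² × 15.4011] / [1115 × 1966] = 11.7477 K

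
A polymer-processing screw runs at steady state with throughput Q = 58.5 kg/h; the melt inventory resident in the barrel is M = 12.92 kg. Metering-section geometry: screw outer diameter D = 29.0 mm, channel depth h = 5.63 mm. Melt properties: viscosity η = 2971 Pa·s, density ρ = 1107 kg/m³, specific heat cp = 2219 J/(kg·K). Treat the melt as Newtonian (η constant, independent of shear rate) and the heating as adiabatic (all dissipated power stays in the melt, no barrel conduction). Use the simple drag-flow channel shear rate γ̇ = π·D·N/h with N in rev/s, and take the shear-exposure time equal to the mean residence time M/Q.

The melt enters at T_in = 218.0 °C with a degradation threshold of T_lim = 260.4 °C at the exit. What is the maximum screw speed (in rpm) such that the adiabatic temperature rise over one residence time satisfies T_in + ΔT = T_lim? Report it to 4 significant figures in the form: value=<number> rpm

value=24.62 rpm

Convert throughput: Q = 58.5 kg/h = 58.5/3600 = 0.01625 kg/s
t_res = M / Q_s = 12.92 ÷ 0.01625 = 795.077 s
Geometry in SI: D = 29.0 mm → 0.029 m, h = 5.63 mm → 0.00563 m
ΔT_a = T_lim − T_in = 260.4 − 218.0 = 42.4 K
Invert ΔT = ηγ̇²t_res/(ρcp) for γ̇: γ̇_max² = ΔT_a ρ cp / (η t_res) = 42.4·1107·2219 / (2971·795.077) = 44.0919 s⁻²
Take the square root: γ̇_max = √(44.0919) = 6.64017 s⁻¹
N_max = γ̇_max h / (πD) = 6.64017·0.00563/(π·0.029) = 0.410336 rev/s → ×60 = 24.6202 rpm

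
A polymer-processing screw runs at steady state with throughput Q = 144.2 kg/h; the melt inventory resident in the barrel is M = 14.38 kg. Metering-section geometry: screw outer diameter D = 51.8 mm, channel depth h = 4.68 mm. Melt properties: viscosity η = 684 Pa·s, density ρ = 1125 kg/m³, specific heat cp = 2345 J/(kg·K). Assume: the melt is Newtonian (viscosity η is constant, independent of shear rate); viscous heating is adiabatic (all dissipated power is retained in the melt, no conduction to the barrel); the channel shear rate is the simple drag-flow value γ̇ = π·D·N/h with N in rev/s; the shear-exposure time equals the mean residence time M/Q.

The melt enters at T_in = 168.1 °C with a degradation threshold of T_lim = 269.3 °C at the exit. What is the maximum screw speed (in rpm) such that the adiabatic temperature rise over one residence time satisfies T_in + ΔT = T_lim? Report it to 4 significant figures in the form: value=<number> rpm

value=56.90 rpm

Throughput in SI: Q_s = 144.2 kg/h ÷ 3600 s/h = 0.0400556 kg/s
Mean residence time: t_res = M/Q_s = 14.38 kg / 0.0400556 kg/s = 359.001 s
D = 51.8 mm = 0.0518 m;  h = 4.68 mm = 0.00468 m
Allowable rise: ΔT_a = T_lim − T_in = 269.3 − 168.1 = 101.2 K
γ̇_max² = ΔT_a·ρ·cp / (η·t_res) = [101.2 × 1125 × 2345] / [684 × 359.001] = 1087.24 s⁻²
γ̇_max = √1087.24 = 32.9733 s⁻¹
N_max = γ̇_max·h / (π·D) = 32.9733 · 0.00468 / (π · 0.0518) = 0.948261 rev/s = 56.8957 rpm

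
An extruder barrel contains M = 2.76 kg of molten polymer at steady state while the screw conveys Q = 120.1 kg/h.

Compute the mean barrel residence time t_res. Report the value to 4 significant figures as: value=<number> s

value=82.73 s

Throughput in SI: Q_s = 120.1 kg/h ÷ 3600 s/h = 0.0333611 kg/s
t_res = M / Q_s = 2.76 / 0.0333611 = 82.7311 s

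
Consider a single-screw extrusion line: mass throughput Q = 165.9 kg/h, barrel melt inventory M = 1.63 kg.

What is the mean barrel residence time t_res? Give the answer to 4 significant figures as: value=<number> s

value=35.37 s

Throughput in SI: Q_s = 165.9 kg/h ÷ 3600 s/h = 0.0460833 kg/s
t_res = M / Q_s = 1.63 ÷ 0.0460833 = 35.3707 s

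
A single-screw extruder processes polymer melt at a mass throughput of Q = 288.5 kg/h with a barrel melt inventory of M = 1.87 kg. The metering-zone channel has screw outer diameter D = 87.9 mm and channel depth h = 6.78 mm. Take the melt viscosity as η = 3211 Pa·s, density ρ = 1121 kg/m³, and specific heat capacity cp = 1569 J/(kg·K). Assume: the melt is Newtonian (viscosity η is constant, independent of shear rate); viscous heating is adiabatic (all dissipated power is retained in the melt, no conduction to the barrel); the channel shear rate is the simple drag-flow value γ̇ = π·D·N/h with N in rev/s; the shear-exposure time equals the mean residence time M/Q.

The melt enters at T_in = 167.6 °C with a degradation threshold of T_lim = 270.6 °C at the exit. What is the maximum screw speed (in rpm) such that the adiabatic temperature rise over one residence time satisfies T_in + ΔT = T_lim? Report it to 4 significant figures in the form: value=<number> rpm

value=72.44 rpm

Convert throughput: Q = 288.5 kg/h = 288.5/3600 = 0.0801389 kg/s
t_res = M / Q_s = 1.87 / 0.0801389 = 23.3345 s
Convert to metres: D = 0.0879 m, h = 0.00678 m
ΔT_a = T_lim − T_in = 270.6 °C − 167.6 °C = 103 K
γ̇_max² = ΔT_a·ρ·cp / (η·t_res) = [103 × 1121 × 1569] / [3211 × 23.3345] = 2417.84 s⁻²
Take the square root: γ̇_max = √(2417.84) = 49.1715 s⁻¹
N_max = γ̇_max·h / (π·D) = 49.1715 · 0.00678 / (π · 0.0879) = 1.20727 rev/s = 72.4362 rpm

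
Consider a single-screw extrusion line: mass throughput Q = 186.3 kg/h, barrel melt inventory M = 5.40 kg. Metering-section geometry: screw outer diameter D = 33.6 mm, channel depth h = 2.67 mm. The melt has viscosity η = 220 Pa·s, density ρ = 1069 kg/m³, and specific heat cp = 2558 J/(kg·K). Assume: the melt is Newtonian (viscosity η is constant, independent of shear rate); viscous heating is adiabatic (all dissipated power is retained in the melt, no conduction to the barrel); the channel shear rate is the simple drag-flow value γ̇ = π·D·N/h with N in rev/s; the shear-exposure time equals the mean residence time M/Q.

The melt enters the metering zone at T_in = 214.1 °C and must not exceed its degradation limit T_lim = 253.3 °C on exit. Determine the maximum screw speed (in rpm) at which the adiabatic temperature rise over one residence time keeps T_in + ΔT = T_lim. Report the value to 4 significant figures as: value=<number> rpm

value=103.7 rpm

Q_s = Q / 3600 = 186.3 / 3600 = 0.05175 kg/s
Mean residence time: t_res = M/Q_s = 5.40 kg / 0.05175 kg/s = 104.348 s
Geometry in SI: D = 33.6 mm → 0.0336 m, h = 2.67 mm → 0.00267 m
Allowable rise: ΔT_a = T_lim − T_in = 253.3 − 214.1 = 39.2 K
γ̇_max² = ΔT_a·ρ·cp / (η·t_res) = [39.2 × 1069 × 2558] / [220 × 104.348] = 4669.37 s⁻²
Take the square root: γ̇_max = √(4669.37) = 68.3328 s⁻¹
N_max = γ̇_max·h / (π·D) = 68.3328 · 0.00267 / (π · 0.0336) = 1.72843 rev/s = 103.706 rpm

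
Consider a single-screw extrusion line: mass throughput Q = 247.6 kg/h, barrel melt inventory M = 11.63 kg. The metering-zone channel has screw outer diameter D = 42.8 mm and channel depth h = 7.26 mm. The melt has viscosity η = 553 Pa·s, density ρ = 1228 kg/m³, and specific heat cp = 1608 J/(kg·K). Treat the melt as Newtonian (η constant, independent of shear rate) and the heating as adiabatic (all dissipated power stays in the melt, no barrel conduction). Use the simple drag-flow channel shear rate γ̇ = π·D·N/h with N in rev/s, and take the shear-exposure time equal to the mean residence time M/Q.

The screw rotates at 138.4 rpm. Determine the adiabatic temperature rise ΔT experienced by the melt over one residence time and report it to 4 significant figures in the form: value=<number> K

value=86.43 K

Convert throughput: Q = 247.6 kg/h = 247.6/3600 = 0.0687778 kg/s
Mean residence time: t_res = M/Q_s = 11.63 kg / 0.0687778 kg/s = 169.095 s
Convert to SI: D = 0.0428 m, h = 0.00726 m, N = 138.4/60 = 2.30667 rev/s
γ̇ = π D N / h = (π)(0.0428)(2.30667) / 0.00726 = 42.721 s⁻¹
ΔT = η·γ̇²·t_res / (ρ·cp) = 553 · (42.721)² · 169.095 / (1228 · 1608) = 86.4283 K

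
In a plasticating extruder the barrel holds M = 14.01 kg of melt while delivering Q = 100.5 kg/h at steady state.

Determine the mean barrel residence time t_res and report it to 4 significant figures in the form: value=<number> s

Q_s = Q / 3600 = 100.5 / 3600 = 0.0279167 kg/s
t_res = M / Q_s = 14.01 / 0.0279167 = 501.851 s

value=501.9 s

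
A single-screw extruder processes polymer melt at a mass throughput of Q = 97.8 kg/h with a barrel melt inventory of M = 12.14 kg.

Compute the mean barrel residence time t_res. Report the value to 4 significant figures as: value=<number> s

Throughput in SI: Q_s = 97.8 kg/h ÷ 3600 s/h = 0.0271667 kg/s
t_res = M / Q_s = 12.14 ÷ 0.0271667 = 446.871 s

value=446.9 s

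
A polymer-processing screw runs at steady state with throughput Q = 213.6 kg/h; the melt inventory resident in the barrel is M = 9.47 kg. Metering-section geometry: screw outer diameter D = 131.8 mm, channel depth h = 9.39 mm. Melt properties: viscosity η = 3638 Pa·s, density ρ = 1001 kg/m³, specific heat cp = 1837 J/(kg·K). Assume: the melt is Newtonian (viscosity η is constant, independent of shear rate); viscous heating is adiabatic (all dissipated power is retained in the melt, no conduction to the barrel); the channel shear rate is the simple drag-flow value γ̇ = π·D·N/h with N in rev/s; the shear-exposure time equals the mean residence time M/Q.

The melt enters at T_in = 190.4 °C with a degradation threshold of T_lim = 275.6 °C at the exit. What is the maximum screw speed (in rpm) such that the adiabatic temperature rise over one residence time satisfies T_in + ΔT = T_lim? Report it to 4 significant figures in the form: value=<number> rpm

value=22.35 rpm

Q_s = Q / 3600 = 213.6 / 3600 = 0.0593333 kg/s
t_res = M / Q_s = 9.47 / 0.0593333 = 159.607 s
Convert to metres: D = 0.1318 m, h = 0.00939 m
Allowable rise: ΔT_a = T_lim − T_in = 275.6 − 190.4 = 85.2 K
γ̇_max² = ΔT_a·ρ·cp/(η·t_res) = 85.2·1001·1837/(3638·159.607) = 269.817 s⁻²
Take the square root: γ̇_max = √(269.817) = 16.4261 s⁻¹
N_max = γ̇_max·h / (π·D) = 16.4261 · 0.00939 / (π · 0.1318) = 0.372507 rev/s = 22.3504 rpm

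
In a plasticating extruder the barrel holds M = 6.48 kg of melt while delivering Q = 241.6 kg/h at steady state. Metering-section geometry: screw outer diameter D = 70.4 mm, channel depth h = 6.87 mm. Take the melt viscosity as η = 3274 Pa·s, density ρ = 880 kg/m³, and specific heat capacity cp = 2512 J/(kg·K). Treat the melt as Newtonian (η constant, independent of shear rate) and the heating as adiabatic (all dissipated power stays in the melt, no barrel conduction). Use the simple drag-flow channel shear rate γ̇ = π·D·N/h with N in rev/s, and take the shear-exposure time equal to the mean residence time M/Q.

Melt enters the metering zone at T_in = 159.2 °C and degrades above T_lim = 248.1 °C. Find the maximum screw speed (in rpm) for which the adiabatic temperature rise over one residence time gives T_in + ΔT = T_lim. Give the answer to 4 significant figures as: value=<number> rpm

Q_s = Q / 3600 = 241.6 / 3600 = 0.0671111 kg/s
t_res = M / Q_s = 6.48 / 0.0671111 = 96.5563 s
Geometry in SI: D = 70.4 mm → 0.0704 m, h = 6.87 mm → 0.00687 m
Allowable rise: ΔT_a = T_lim − T_in = 248.1 − 159.2 = 88.9 K
γ̇_max² = ΔT_a·ρ·cp/(η·t_res) = 88.9·880·2512/(3274·96.5563) = 621.648 s⁻²
γ̇_max = √621.648 = 24.9329 s⁻¹
N_max = γ̇_max·h / (π·D) = 24.9329 · 0.00687 / (π · 0.0704) = 0.774474 rev/s = 46.4684 rpm

value=46.47 rpm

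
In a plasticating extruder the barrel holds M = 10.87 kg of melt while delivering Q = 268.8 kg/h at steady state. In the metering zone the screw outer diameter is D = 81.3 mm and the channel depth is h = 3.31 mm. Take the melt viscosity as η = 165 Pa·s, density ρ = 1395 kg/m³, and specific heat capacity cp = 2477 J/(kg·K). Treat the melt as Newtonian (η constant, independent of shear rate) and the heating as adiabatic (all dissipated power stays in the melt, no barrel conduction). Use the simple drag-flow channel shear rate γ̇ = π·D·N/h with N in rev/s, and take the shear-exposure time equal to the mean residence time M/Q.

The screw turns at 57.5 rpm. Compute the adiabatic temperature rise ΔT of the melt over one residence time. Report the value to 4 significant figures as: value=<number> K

Throughput in SI: Q_s = 268.8 kg/h ÷ 3600 s/h = 0.0746667 kg/s
t_res = M / Q_s = 10.87 ÷ 0.0746667 = 145.58 s
D = 81.3 mm = 0.0813 m;  h = 3.31 mm = 0.00331 m;  N = 57.5 rpm / 60 = 0.958333 rev/s
γ̇ = π·D·N / h = π · 0.0813 · 0.958333 / 0.00331 = 73.9484 s⁻¹
ΔT = η·γ̇²·t_res / (ρ·cp) = 165 · (73.9484)² · 145.58 / (1395 · 2477) = 38.0141 K

value=38.01 K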